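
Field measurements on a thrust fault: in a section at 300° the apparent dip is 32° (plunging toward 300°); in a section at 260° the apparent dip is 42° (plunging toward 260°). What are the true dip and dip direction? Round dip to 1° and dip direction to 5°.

true dip 42°, dip direction 255°

Each apparent-dip line lies in the plane. As unit vectors (x east, y north, z up), v₁ plunges 32°→300° and v₂ plunges 42°→260°.
The plane normal is n = v₁ × v₂ ∝ (-0.352, -0.104, 0.405).
Dip δ = arctan(|n_h|/n_z) = arctan(0.367/0.405) = 42.2°.
Dip direction = atan2(-0.352, -0.104) = 254° (azimuth of n's horizontal projection).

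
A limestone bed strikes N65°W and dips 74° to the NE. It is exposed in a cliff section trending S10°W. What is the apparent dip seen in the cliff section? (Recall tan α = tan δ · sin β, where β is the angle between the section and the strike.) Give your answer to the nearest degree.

Angle between strike (N65°W) and section (S10°W): β = 75°.
tan(apparent dip) = tan 74° · sin 75° = 3.3686
α = arctan(3.3686) = 73.47°

73°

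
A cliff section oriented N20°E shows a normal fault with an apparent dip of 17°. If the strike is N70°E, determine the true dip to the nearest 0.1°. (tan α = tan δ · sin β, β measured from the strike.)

β = acute angle between strike N70°E and section N20°E = 50°.
tan δ = tan α / sin β = tan 17° / sin 50° = 0.3057 / 0.7660 = 0.3991
true dip = arctan 0.3991 = 21.76°

21.8°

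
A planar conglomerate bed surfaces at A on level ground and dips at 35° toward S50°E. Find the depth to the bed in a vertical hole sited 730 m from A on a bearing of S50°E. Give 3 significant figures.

511 m

The hole is directly down-dip from the outcrop, so the down-dip offset is 730 m.
Depth = down-dip offset × tan(dip) = 730.00 × tan 35° = 730.00 × 0.7002
Depth = 511.15 m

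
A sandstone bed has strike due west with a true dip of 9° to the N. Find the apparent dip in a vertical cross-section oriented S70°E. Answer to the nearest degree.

The strike is due west and the section trends S70°E; the acute angle between them is β = 20°.
tan(apparent dip) = tan 9° · sin 20° = 0.0542
α = arctan(0.0542) = 3.10°

3°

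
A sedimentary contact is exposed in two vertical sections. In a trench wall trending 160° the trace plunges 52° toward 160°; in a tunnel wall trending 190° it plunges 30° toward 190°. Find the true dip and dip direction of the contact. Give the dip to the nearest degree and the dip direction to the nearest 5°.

Each apparent-dip line lies in the plane. As unit vectors (x east, y north, z up), v₁ plunges 52°→160° and v₂ plunges 30°→190°.
The plane normal is n = v₁ × v₂ ∝ (0.383, -0.224, 0.267).
tan δ = √(n_x²+n_y²)/n_z = 0.443/0.267, so δ = 59.0°.
Dip direction = atan2(0.383, -0.224) = 120° (azimuth of n's horizontal projection).

true dip 59°, dip direction 120°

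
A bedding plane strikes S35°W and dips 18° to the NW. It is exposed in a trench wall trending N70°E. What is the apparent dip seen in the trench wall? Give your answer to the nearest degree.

Angle between strike (S35°W) and section (N70°E): β = 35°.
tan α = tan 18° × sin 35° = 0.3249 × 0.5736 = 0.1864
apparent dip = arctan 0.1864 = 10.56°

11°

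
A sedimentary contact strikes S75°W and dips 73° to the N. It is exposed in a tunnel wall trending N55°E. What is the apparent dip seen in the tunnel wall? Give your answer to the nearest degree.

Angle between strike (S75°W) and section (N55°E): β = 20°.
tan α = tan 73° × sin 20° = 3.2709 × 0.3420 = 1.1187
α = arctan(1.1187) = 48.21°

48°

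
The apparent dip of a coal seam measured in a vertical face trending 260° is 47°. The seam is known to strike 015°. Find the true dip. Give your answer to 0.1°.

The section is 65° from the strike.
tan(true dip) = tan 47° / sin 65° = 1.1832
δ = arctan(1.1832) = 49.80°

49.8°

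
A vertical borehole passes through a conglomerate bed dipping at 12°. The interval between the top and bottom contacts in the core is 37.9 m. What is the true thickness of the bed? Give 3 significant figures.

37.1 m

True thickness t = h · cos(dip) = 37.9 × cos 12°
t = 37.9 × 0.9781 = 37.072 m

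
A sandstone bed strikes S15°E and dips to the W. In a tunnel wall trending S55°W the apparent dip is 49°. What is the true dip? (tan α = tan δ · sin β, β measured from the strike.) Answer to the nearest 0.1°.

50.8°

The section is 70° from the strike.
tan(true dip) = tan 49° / sin 70° = 1.2242
δ = arctan(1.2242) = 50.76°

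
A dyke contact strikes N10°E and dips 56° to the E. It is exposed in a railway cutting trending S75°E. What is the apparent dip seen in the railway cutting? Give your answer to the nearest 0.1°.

The section lies 85° from the strike.
tan(apparent dip) = tan 56° · sin 85° = 1.4769
α = arctan(1.4769) = 55.90°

55.9°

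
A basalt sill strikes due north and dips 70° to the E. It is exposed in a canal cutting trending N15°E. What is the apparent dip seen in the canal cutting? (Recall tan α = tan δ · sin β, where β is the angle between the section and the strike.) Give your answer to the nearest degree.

The section lies 15° from the strike.
tan(apparent dip) = tan 70° · sin 15° = 0.7111
apparent dip = arctan 0.7111 = 35.42°

35°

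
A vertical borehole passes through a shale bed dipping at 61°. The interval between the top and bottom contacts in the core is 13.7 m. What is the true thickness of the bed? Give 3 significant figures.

True thickness t = h · cos(dip) = 13.7 × cos 61°
t = 13.7 × 0.4848 = 6.642 m

6.64 m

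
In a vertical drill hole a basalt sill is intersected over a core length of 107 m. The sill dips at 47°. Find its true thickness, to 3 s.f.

True thickness t = h · cos(dip) = 107 × cos 47°
t = 107 × 0.6820 = 72.974 m

73.0 m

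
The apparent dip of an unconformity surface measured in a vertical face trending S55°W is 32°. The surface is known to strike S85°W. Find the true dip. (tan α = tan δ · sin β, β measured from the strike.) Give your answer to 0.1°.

51.3°

The section is 30° from the strike.
tan(true dip) = tan 32° / sin 30° = 1.2497
true dip = arctan 1.2497 = 51.33°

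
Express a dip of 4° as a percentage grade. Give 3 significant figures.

grade % = 100 × tan 4° = 100 × 0.0699

6.99%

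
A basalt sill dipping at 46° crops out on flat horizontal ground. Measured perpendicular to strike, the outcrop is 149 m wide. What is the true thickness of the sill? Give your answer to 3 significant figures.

True thickness t = w · sin(dip) = 149 × sin 46°
t = 149 × 0.7193 = 107.182 m

107 m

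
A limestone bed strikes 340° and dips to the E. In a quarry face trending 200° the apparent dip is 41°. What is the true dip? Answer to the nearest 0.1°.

The section is 40° from the strike.
tan δ = tan α / sin β = tan 41° / sin 40° = 0.8693 / 0.6428 = 1.3524
true dip = arctan 1.3524 = 53.52°

53.5°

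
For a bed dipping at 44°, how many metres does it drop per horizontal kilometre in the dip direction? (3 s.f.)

966 m

drop per km = 1000 × tan 44° = 1000 × 0.9657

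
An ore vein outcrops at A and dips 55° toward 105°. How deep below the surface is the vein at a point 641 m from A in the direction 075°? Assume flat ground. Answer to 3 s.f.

The hole lies 30° from the dip direction, so the down-dip offset is 641 × cos 30° = 555.12 m.
Depth = down-dip offset × tan(dip) = 555.12 × tan 55° = 555.12 × 1.4281
Depth = 792.80 m

793 m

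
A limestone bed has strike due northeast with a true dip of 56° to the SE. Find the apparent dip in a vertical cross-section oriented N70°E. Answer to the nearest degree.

The section lies 25° from the strike.
tan(apparent dip) = tan 56° · sin 25° = 0.6266
apparent dip = arctan 0.6266 = 32.07°

32°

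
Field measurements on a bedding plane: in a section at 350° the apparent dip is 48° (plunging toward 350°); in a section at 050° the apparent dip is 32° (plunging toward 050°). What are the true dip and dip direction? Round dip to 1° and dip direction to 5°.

true dip 48°, dip direction 355°

Represent each trace as a vector plunging at its apparent dip toward its trend (east-north-up frame): v₁ = (-0.116, 0.659, -0.743), v₂ = (0.650, 0.545, -0.530).
The plane normal is n = v₁ × v₂ ∝ (-0.056, 0.544, 0.491).
True dip = arccos(n_z / |n|) = arccos(0.6682) = 48.1°.
The horizontal component of n points toward azimuth atan2(n_x, n_y) = 354°, the dip direction.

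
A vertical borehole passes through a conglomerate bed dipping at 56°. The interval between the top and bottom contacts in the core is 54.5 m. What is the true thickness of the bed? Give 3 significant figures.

True thickness t = h · cos(dip) = 54.5 × cos 56°
t = 54.5 × 0.5592 = 30.476 m

30.5 m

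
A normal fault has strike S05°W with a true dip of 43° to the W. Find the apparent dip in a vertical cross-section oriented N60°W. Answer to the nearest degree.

40°

Angle between strike (S05°W) and section (N60°W): β = 65°.
tan α = tan 43° × sin 65° = 0.9325 × 0.9063 = 0.8451
apparent dip = arctan 0.8451 = 40.20°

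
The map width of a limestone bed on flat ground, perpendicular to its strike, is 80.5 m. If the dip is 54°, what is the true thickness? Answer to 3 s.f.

65.1 m

True thickness t = w · sin(dip) = 80.5 × sin 54°
t = 80.5 × 0.8090 = 65.126 m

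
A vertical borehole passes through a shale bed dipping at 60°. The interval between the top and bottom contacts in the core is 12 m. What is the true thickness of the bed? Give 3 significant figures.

6.00 m

True thickness t = h · cos(dip) = 12 × cos 60°
t = 12 × 0.5000 = 6.000 m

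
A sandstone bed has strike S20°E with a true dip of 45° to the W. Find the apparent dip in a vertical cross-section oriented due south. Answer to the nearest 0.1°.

18.9°

The strike is S20°E and the section trends due south; the acute angle between them is β = 20°.
tan α = tan 45° × sin 20° = 1.0000 × 0.3420 = 0.3420
apparent dip = arctan 0.3420 = 18.88°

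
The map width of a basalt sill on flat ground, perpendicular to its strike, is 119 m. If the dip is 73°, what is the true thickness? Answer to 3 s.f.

True thickness t = w · sin(dip) = 119 × sin 73°
t = 119 × 0.9563 = 113.800 m

114 m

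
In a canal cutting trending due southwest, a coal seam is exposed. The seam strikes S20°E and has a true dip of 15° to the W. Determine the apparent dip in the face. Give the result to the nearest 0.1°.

13.6°

Angle between strike (S20°E) and section (due southwest): β = 65°.
tan α = tan 15° × sin 65° = 0.2679 × 0.9063 = 0.2428
α = arctan(0.2428) = 13.65°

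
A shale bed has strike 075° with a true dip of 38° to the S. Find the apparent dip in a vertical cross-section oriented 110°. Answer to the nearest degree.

The strike is 075° and the section trends 110°; the acute angle between them is β = 35°.
tan α = tan 38° × sin 35° = 0.7813 × 0.5736 = 0.4481
apparent dip = arctan 0.4481 = 24.14°

24°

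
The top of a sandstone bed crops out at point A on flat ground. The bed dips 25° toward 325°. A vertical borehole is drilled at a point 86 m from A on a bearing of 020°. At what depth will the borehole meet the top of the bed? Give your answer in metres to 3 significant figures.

The hole lies 55° from the dip direction, so the down-dip offset is 86 × cos 55° = 49.33 m.
Depth = down-dip offset × tan(dip) = 49.33 × tan 25° = 49.33 × 0.4663
Depth = 23.00 m

23.0 m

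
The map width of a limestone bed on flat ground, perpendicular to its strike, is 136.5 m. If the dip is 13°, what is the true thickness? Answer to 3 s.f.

30.7 m

True thickness t = w · sin(dip) = 136.5 × sin 13°
t = 136.5 × 0.2250 = 30.706 m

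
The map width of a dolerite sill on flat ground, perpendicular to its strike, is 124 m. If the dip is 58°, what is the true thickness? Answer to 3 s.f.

105 m

True thickness t = w · sin(dip) = 124 × sin 58°
t = 124 × 0.8480 = 105.158 m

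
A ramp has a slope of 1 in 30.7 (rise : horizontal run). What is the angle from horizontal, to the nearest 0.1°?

tan θ = 1/30.7 = 0.0326
θ = arctan(0.0326) = 1.87°

1.9°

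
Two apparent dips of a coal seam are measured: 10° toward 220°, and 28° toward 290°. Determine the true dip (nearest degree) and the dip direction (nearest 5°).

The two traces are lines in the plane: v₁ = (sin 220°·cos 10°, cos 220°·cos 10°, −sin 10°), v₂ = (sin 290°·cos 28°, cos 290°·cos 28°, −sin 28°).
n = v₁ × v₂ = (-0.407, 0.153, 0.817) (taken with n_z > 0).
Dip δ = arctan(|n_h|/n_z) = arctan(0.434/0.817) = 28.0°.
The horizontal component of n points toward azimuth atan2(n_x, n_y) = 291°, the dip direction.

true dip 28°, dip direction 290°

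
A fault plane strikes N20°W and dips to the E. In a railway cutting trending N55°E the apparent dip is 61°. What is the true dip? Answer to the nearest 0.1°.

61.8°

The section is 75° from the strike.
tan δ = tan α / sin β = tan 61° / sin 75° = 1.8040 / 0.9659 = 1.8677
δ = arctan(1.8677) = 61.83°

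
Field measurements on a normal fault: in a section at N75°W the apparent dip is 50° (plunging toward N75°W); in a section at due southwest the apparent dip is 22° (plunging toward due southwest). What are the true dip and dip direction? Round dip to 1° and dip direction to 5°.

Represent each trace as a vector plunging at its apparent dip toward its trend (east-north-up frame): v₁ = (-0.621, 0.166, -0.766), v₂ = (-0.656, -0.656, -0.375).
Cross product v₁ × v₂ gives the pole to the plane: n ∝ (-0.565, 0.270, 0.516).
Dip δ = arctan(|n_h|/n_z) = arctan(0.626/0.516) = 50.5°.
Dip direction = azimuth of (n_x, n_y) = atan2(-0.565, 0.270) = 296°.

true dip 50°, dip direction 295°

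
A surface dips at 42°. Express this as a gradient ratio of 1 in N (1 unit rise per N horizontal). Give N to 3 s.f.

1 in 1.11

1 : N means tan θ = 1/N, so N = 1/tan 42° = 1/0.9004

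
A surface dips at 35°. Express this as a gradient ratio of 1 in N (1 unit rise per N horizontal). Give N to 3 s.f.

1 in 1.43

1 : N means tan θ = 1/N, so N = 1/tan 35° = 1/0.7002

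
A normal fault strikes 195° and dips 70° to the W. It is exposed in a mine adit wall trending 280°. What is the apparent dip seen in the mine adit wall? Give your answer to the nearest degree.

70°

The section lies 85° from the strike.
tan(apparent dip) = tan 70° · sin 85° = 2.7370
α = arctan(2.7370) = 69.93°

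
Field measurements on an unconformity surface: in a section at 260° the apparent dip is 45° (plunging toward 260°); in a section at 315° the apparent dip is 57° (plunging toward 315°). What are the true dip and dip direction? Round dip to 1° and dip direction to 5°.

The two traces are lines in the plane: v₁ = (sin 260°·cos 45°, cos 260°·cos 45°, −sin 45°), v₂ = (sin 315°·cos 57°, cos 315°·cos 57°, −sin 57°).
Cross product v₁ × v₂ gives the pole to the plane: n ∝ (-0.375, 0.312, 0.315).
True dip = arccos(n_z / |n|) = arccos(0.5430) = 57.1°.
The horizontal component of n points toward azimuth atan2(n_x, n_y) = 310°, the dip direction.

true dip 57°, dip direction 310°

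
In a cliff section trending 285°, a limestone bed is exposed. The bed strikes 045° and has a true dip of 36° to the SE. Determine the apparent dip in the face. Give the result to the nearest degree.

The section lies 60° from the strike.
tan α = tan 36° × sin 60° = 0.7265 × 0.8660 = 0.6292
apparent dip = arctan 0.6292 = 32.18°

32°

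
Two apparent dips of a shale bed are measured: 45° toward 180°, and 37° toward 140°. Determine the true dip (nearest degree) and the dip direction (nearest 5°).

true dip 45°, dip direction 180°

The two traces are lines in the plane: v₁ = (sin 180°·cos 45°, cos 180°·cos 45°, −sin 45°), v₂ = (sin 140°·cos 37°, cos 140°·cos 37°, −sin 37°).
Cross product v₁ × v₂ gives the pole to the plane: n ∝ (-0.007, -0.363, 0.363).
True dip = arccos(n_z / |n|) = arccos(0.7070) = 45.0°.
Dip direction = azimuth of (n_x, n_y) = atan2(-0.007, -0.363) = 181°.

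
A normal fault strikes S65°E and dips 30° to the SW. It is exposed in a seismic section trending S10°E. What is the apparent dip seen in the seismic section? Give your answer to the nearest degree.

25°

The strike is S65°E and the section trends S10°E; the acute angle between them is β = 55°.
tan α = tan 30° × sin 55° = 0.5774 × 0.8192 = 0.4729
apparent dip = arctan 0.4729 = 25.31°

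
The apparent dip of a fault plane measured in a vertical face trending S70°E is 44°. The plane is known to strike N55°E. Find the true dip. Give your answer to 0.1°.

β = acute angle between strike N55°E and section S70°E = 55°.
tan(true dip) = tan 44° / sin 55° = 1.1789
δ = arctan(1.1789) = 49.69°

49.7°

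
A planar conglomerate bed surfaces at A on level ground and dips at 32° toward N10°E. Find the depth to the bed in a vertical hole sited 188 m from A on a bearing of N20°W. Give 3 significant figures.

102 m

The hole lies 30° from the dip direction, so the down-dip offset is 188 × cos 30° = 162.81 m.
Depth = down-dip offset × tan(dip) = 162.81 × tan 32° = 162.81 × 0.6249
Depth = 101.74 m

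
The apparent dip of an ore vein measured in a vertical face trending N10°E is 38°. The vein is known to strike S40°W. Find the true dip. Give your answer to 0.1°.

The section is 30° from the strike.
tan(true dip) = tan 38° / sin 30° = 1.5626
δ = arctan(1.5626) = 57.38°

57.4°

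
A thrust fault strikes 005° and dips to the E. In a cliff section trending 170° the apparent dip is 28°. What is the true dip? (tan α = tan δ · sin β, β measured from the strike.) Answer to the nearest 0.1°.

The section is 15° from the strike.
tan δ = tan α / sin β = tan 28° / sin 15° = 0.5317 / 0.2588 = 2.0544
δ = arctan(2.0544) = 64.04°

64.0°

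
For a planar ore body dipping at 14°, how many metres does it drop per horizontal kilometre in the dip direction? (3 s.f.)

drop per km = 1000 × tan 14° = 1000 × 0.2493

249 m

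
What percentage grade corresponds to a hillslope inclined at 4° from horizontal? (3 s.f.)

grade % = 100 × tan 4° = 100 × 0.0699

6.99%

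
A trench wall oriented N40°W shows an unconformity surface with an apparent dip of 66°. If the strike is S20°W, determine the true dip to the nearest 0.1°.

The section is 60° from the strike.
tan(true dip) = tan 66° / sin 60° = 2.5935
true dip = arctan 2.5935 = 68.91°

68.9°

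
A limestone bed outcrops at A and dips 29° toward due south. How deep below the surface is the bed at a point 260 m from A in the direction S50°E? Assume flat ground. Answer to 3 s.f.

92.6 m

The hole lies 50° from the dip direction, so the down-dip offset is 260 × cos 50° = 167.12 m.
Depth = down-dip offset × tan(dip) = 167.12 × tan 29° = 167.12 × 0.5543
Depth = 92.64 m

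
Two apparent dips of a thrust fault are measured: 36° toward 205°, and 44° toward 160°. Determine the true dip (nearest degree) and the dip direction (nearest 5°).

true dip 44°, dip direction 165°

Each apparent-dip line lies in the plane. As unit vectors (x east, y north, z up), v₁ plunges 36°→205° and v₂ plunges 44°→160°.
Cross product v₁ × v₂ gives the pole to the plane: n ∝ (0.112, -0.382, 0.412).
True dip = arccos(n_z / |n|) = arccos(0.7186) = 44.1°.
The horizontal component of n points toward azimuth atan2(n_x, n_y) = 164°, the dip direction.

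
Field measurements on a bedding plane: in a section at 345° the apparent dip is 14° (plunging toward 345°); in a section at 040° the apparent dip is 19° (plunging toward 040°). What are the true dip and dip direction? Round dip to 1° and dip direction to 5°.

true dip 19°, dip direction 030°

Each apparent-dip line lies in the plane. As unit vectors (x east, y north, z up), v₁ plunges 14°→345° and v₂ plunges 19°→040°.
The plane normal is n = v₁ × v₂ ∝ (0.130, 0.229, 0.752).
True dip = arccos(n_z / |n|) = arccos(0.9438) = 19.3°.
Dip direction = atan2(0.130, 0.229) = 30° (azimuth of n's horizontal projection).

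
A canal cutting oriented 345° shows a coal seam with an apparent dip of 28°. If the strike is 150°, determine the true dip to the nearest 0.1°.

64.0°

The section is 15° from the strike.
tan δ = tan α / sin β = tan 28° / sin 15° = 0.5317 / 0.2588 = 2.0544
true dip = arctan 2.0544 = 64.04°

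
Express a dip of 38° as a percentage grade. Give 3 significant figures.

78.1%

grade % = 100 × tan 38° = 100 × 0.7813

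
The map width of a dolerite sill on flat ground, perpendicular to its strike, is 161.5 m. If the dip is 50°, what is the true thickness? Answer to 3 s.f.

124 m

True thickness t = w · sin(dip) = 161.5 × sin 50°
t = 161.5 × 0.7660 = 123.716 m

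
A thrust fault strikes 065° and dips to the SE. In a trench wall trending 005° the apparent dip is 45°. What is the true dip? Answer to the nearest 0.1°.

The section is 60° from the strike.
tan δ = tan α / sin β = tan 45° / sin 60° = 1.0000 / 0.8660 = 1.1547
true dip = arctan 1.1547 = 49.11°

49.1°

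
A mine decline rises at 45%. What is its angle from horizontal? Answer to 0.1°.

24.2°

tan θ = 45/100 = 0.4500
θ = arctan(0.4500) = 24.23°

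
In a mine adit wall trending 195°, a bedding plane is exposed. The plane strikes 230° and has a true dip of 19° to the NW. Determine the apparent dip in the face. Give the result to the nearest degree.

11°

Angle between strike (230°) and section (195°): β = 35°.
tan(apparent dip) = tan 19° · sin 35° = 0.1975
apparent dip = arctan 0.1975 = 11.17°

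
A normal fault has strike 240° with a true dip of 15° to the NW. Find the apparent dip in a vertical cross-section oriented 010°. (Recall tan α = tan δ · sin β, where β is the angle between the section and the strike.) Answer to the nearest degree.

12°

Angle between strike (240°) and section (010°): β = 50°.
tan(apparent dip) = tan 15° · sin 50° = 0.2053
apparent dip = arctan 0.2053 = 11.60°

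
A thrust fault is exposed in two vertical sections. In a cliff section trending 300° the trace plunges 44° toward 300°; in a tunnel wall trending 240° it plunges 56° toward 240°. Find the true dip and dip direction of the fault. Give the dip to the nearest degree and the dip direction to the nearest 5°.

Represent each trace as a vector plunging at its apparent dip toward its trend (east-north-up frame): v₁ = (-0.623, 0.360, -0.695), v₂ = (-0.484, -0.280, -0.829).
The plane normal is n = v₁ × v₂ ∝ (-0.492, -0.180, 0.348).
tan δ = √(n_x²+n_y²)/n_z = 0.524/0.348, so δ = 56.4°.
Dip direction = atan2(-0.492, -0.180) = 250° (azimuth of n's horizontal projection).

true dip 56°, dip direction 250°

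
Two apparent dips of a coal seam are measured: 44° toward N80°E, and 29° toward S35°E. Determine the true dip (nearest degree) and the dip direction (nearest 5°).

true dip 44°, dip direction 090°

Represent each trace as a vector plunging at its apparent dip toward its trend (east-north-up frame): v₁ = (0.708, 0.125, -0.695), v₂ = (0.502, -0.716, -0.485).
Cross product v₁ × v₂ gives the pole to the plane: n ∝ (0.558, 0.005, 0.570).
Dip δ = arctan(|n_h|/n_z) = arctan(0.558/0.570) = 44.4°.
The horizontal component of n points toward azimuth atan2(n_x, n_y) = 89°, the dip direction.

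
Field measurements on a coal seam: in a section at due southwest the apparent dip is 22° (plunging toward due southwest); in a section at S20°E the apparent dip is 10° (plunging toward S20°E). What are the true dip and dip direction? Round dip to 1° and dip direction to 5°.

Represent each trace as a vector plunging at its apparent dip toward its trend (east-north-up frame): v₁ = (-0.656, -0.656, -0.375), v₂ = (0.337, -0.925, -0.174).
Cross product v₁ × v₂ gives the pole to the plane: n ∝ (-0.233, -0.240, 0.828).
True dip = arccos(n_z / |n|) = arccos(0.9272) = 22.0°.
The horizontal component of n points toward azimuth atan2(n_x, n_y) = 224°, the dip direction.

true dip 22°, dip direction 225°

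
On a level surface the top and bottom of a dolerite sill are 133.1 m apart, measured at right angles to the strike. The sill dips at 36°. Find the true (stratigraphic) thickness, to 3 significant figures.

78.2 m

True thickness t = w · sin(dip) = 133.1 × sin 36°
t = 133.1 × 0.5878 = 78.234 m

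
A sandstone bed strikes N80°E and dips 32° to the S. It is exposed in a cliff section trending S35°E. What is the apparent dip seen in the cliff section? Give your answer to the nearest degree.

30°

The section lies 65° from the strike.
tan(apparent dip) = tan 32° · sin 65° = 0.5663
apparent dip = arctan 0.5663 = 29.52°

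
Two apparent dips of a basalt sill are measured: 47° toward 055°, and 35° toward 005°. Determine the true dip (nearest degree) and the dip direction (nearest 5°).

The two traces are lines in the plane: v₁ = (sin 55°·cos 47°, cos 55°·cos 47°, −sin 47°), v₂ = (sin 5°·cos 35°, cos 5°·cos 35°, −sin 35°).
The plane normal is n = v₁ × v₂ ∝ (0.372, 0.268, 0.428).
Dip δ = arctan(|n_h|/n_z) = arctan(0.459/0.428) = 47.0°.
The horizontal component of n points toward azimuth atan2(n_x, n_y) = 54°, the dip direction.

true dip 47°, dip direction 055°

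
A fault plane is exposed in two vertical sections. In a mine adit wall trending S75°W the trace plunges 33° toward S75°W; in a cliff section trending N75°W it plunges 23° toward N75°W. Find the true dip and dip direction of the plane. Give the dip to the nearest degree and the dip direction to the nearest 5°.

true dip 35°, dip direction 230°

Represent each trace as a vector plunging at its apparent dip toward its trend (east-north-up frame): v₁ = (-0.810, -0.217, -0.545), v₂ = (-0.889, 0.238, -0.391).
The plane normal is n = v₁ × v₂ ∝ (-0.215, -0.168, 0.386).
Dip δ = arctan(|n_h|/n_z) = arctan(0.272/0.386) = 35.2°.
The horizontal component of n points toward azimuth atan2(n_x, n_y) = 232°, the dip direction.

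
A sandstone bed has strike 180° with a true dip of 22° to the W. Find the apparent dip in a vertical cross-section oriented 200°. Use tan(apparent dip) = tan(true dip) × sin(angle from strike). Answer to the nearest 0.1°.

7.9°

The strike is 180° and the section trends 200°; the acute angle between them is β = 20°.
tan(apparent dip) = tan 22° · sin 20° = 0.1382
apparent dip = arctan 0.1382 = 7.87°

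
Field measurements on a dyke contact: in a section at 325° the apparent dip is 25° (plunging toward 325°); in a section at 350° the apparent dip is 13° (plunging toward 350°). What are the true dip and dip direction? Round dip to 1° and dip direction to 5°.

true dip 33°, dip direction 280°

Represent each trace as a vector plunging at its apparent dip toward its trend (east-north-up frame): v₁ = (-0.520, 0.742, -0.423), v₂ = (-0.169, 0.960, -0.225).
Cross product v₁ × v₂ gives the pole to the plane: n ∝ (-0.239, 0.045, 0.373).
tan δ = √(n_x²+n_y²)/n_z = 0.243/0.373, so δ = 33.0°.
The horizontal component of n points toward azimuth atan2(n_x, n_y) = 281°, the dip direction.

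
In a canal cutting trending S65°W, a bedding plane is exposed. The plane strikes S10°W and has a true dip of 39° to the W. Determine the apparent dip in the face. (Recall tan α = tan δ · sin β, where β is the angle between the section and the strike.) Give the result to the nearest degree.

34°

The strike is S10°W and the section trends S65°W; the acute angle between them is β = 55°.
tan α = tan 39° × sin 55° = 0.8098 × 0.8192 = 0.6633
apparent dip = arctan 0.6633 = 33.56°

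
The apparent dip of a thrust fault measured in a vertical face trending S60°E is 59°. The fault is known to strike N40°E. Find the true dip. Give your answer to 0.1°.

β = acute angle between strike N40°E and section S60°E = 80°.
tan(true dip) = tan 59° / sin 80° = 1.6900
δ = arctan(1.6900) = 59.39°

59.4°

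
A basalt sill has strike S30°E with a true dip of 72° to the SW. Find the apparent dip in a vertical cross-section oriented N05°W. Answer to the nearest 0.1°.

52.4°

The section lies 25° from the strike.
tan α = tan 72° × sin 25° = 3.0777 × 0.4226 = 1.3007
apparent dip = arctan 1.3007 = 52.45°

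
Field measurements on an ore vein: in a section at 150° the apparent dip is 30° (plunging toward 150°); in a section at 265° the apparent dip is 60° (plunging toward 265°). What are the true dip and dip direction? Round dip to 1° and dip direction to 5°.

true dip 66°, dip direction 225°

The two traces are lines in the plane: v₁ = (sin 150°·cos 30°, cos 150°·cos 30°, −sin 30°), v₂ = (sin 265°·cos 60°, cos 265°·cos 60°, −sin 60°).
Cross product v₁ × v₂ gives the pole to the plane: n ∝ (-0.628, -0.624, 0.392).
Dip δ = arctan(|n_h|/n_z) = arctan(0.885/0.392) = 66.1°.
Dip direction = azimuth of (n_x, n_y) = atan2(-0.628, -0.624) = 225°.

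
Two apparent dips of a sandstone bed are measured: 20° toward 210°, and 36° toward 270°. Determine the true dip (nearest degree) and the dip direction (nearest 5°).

The two traces are lines in the plane: v₁ = (sin 210°·cos 20°, cos 210°·cos 20°, −sin 20°), v₂ = (sin 270°·cos 36°, cos 270°·cos 36°, −sin 36°).
n = v₁ × v₂ = (-0.478, -0.001, 0.658) (taken with n_z > 0).
Dip δ = arctan(|n_h|/n_z) = arctan(0.478/0.658) = 36.0°.
The horizontal component of n points toward azimuth atan2(n_x, n_y) = 270°, the dip direction.

true dip 36°, dip direction 270°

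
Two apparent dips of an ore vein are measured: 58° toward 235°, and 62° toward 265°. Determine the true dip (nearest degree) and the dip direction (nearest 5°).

Represent each trace as a vector plunging at its apparent dip toward its trend (east-north-up frame): v₁ = (-0.434, -0.304, -0.848), v₂ = (-0.468, -0.041, -0.883).
Cross product v₁ × v₂ gives the pole to the plane: n ∝ (-0.234, -0.013, 0.124).
True dip = arccos(n_z / |n|) = arccos(0.4693) = 62.0°.
The horizontal component of n points toward azimuth atan2(n_x, n_y) = 267°, the dip direction.

true dip 62°, dip direction 265°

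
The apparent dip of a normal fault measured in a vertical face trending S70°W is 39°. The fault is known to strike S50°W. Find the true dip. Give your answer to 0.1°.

The section is 20° from the strike.
tan(true dip) = tan 39° / sin 20° = 2.3677
true dip = arctan 2.3677 = 67.10°

67.1°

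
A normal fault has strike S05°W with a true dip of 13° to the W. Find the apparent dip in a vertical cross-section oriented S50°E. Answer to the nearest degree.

The strike is S05°W and the section trends S50°E; the acute angle between them is β = 55°.
tan(apparent dip) = tan 13° · sin 55° = 0.1891
apparent dip = arctan 0.1891 = 10.71°

11°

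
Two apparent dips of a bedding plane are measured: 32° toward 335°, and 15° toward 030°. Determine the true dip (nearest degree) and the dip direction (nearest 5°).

true dip 32°, dip direction 325°

The two traces are lines in the plane: v₁ = (sin 335°·cos 32°, cos 335°·cos 32°, −sin 32°), v₂ = (sin 30°·cos 15°, cos 30°·cos 15°, −sin 15°).
n = v₁ × v₂ = (-0.244, 0.349, 0.671) (taken with n_z > 0).
tan δ = √(n_x²+n_y²)/n_z = 0.426/0.671, so δ = 32.4°.
Dip direction = azimuth of (n_x, n_y) = atan2(-0.244, 0.349) = 325°.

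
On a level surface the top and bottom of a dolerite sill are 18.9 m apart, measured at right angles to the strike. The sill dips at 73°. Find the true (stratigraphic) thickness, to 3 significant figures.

18.1 m

True thickness t = w · sin(dip) = 18.9 × sin 73°
t = 18.9 × 0.9563 = 18.074 m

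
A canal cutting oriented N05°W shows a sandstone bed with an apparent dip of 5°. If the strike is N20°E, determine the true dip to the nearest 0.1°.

11.7°

The section is 25° from the strike.
tan δ = tan α / sin β = tan 5° / sin 25° = 0.0875 / 0.4226 = 0.2070
true dip = arctan 0.2070 = 11.70°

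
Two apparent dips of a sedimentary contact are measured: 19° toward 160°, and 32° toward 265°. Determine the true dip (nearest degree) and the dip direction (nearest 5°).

Each apparent-dip line lies in the plane. As unit vectors (x east, y north, z up), v₁ plunges 19°→160° and v₂ plunges 32°→265°.
n = v₁ × v₂ = (-0.447, -0.446, 0.775) (taken with n_z > 0).
tan δ = √(n_x²+n_y²)/n_z = 0.632/0.775, so δ = 39.2°.
Dip direction = azimuth of (n_x, n_y) = atan2(-0.447, -0.446) = 225°.

true dip 39°, dip direction 225°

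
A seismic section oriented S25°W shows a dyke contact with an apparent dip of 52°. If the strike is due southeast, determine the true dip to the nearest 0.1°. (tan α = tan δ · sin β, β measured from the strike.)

β = acute angle between strike due southeast and section S25°W = 70°.
tan δ = tan α / sin β = tan 52° / sin 70° = 1.2799 / 0.9397 = 1.3621
true dip = arctan 1.3621 = 53.72°

53.7°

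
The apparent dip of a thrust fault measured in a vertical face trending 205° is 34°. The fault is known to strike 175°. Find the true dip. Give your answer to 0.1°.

The section is 30° from the strike.
tan(true dip) = tan 34° / sin 30° = 1.3490
δ = arctan(1.3490) = 53.45°

53.5°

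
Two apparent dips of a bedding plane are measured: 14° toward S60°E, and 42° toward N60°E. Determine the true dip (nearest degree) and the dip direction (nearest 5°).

Represent each trace as a vector plunging at its apparent dip toward its trend (east-north-up frame): v₁ = (0.840, -0.485, -0.242), v₂ = (0.644, 0.372, -0.669).
n = v₁ × v₂ = (0.415, 0.407, 0.624) (taken with n_z > 0).
Dip δ = arctan(|n_h|/n_z) = arctan(0.581/0.624) = 42.9°.
Dip direction = azimuth of (n_x, n_y) = atan2(0.415, 0.407) = 46°.

true dip 43°, dip direction 045°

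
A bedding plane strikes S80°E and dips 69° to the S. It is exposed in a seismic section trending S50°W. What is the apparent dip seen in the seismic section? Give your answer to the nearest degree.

Angle between strike (S80°E) and section (S50°W): β = 50°.
tan α = tan 69° × sin 50° = 2.6051 × 0.7660 = 1.9956
apparent dip = arctan 1.9956 = 63.38°

63°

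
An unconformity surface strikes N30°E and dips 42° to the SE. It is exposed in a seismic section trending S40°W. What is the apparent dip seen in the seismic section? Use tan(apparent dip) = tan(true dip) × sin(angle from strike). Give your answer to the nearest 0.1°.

8.9°

The section lies 10° from the strike.
tan α = tan 42° × sin 10° = 0.9004 × 0.1736 = 0.1564
apparent dip = arctan 0.1564 = 8.89°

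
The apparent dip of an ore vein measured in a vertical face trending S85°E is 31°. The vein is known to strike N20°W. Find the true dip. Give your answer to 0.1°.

33.5°

The section is 65° from the strike.
tan δ = tan α / sin β = tan 31° / sin 65° = 0.6009 / 0.9063 = 0.6630
true dip = arctan 0.6630 = 33.54°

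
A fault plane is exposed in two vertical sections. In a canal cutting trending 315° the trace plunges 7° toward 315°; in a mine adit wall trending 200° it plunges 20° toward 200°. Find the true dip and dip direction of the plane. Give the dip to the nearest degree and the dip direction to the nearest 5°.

true dip 25°, dip direction 240°

The two traces are lines in the plane: v₁ = (sin 315°·cos 7°, cos 315°·cos 7°, −sin 7°), v₂ = (sin 200°·cos 20°, cos 200°·cos 20°, −sin 20°).
Cross product v₁ × v₂ gives the pole to the plane: n ∝ (-0.348, -0.201, 0.845).
tan δ = √(n_x²+n_y²)/n_z = 0.402/0.845, so δ = 25.4°.
Dip direction = azimuth of (n_x, n_y) = atan2(-0.348, -0.201) = 240°.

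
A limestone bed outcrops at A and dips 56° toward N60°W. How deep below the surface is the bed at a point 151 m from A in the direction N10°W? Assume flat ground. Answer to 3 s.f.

144 m

The hole lies 50° from the dip direction, so the down-dip offset is 151 × cos 50° = 97.06 m.
Depth = down-dip offset × tan(dip) = 97.06 × tan 56° = 97.06 × 1.4826
Depth = 143.90 m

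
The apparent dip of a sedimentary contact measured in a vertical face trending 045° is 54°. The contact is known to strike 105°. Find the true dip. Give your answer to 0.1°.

The section is 60° from the strike.
tan(true dip) = tan 54° / sin 60° = 1.5893
δ = arctan(1.5893) = 57.82°

57.8°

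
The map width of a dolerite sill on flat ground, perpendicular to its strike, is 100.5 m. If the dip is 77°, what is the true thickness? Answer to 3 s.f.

97.9 m

True thickness t = w · sin(dip) = 100.5 × sin 77°
t = 100.5 × 0.9744 = 97.924 m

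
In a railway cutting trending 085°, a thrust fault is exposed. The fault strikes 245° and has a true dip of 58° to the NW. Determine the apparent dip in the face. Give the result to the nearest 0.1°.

28.7°

The section lies 20° from the strike.
tan α = tan 58° × sin 20° = 1.6003 × 0.3420 = 0.5473
α = arctan(0.5473) = 28.69°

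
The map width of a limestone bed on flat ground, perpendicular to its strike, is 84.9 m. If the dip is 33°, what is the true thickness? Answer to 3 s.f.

True thickness t = w · sin(dip) = 84.9 × sin 33°
t = 84.9 × 0.5446 = 46.240 m

46.2 m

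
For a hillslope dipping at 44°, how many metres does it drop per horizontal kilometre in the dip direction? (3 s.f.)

966 m

drop per km = 1000 × tan 44° = 1000 × 0.9657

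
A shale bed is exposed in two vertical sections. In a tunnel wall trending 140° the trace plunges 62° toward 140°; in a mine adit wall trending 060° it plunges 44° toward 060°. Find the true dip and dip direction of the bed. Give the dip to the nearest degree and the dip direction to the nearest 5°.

true dip 63°, dip direction 120°

Represent each trace as a vector plunging at its apparent dip toward its trend (east-north-up frame): v₁ = (0.302, -0.360, -0.883), v₂ = (0.623, 0.360, -0.695).
Cross product v₁ × v₂ gives the pole to the plane: n ∝ (0.567, -0.340, 0.333).
tan δ = √(n_x²+n_y²)/n_z = 0.662/0.333, so δ = 63.3°.
Dip direction = azimuth of (n_x, n_y) = atan2(0.567, -0.340) = 121°.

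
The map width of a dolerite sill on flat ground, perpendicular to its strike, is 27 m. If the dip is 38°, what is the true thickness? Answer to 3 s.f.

16.6 m

True thickness t = w · sin(dip) = 27 × sin 38°
t = 27 × 0.6157 = 16.623 m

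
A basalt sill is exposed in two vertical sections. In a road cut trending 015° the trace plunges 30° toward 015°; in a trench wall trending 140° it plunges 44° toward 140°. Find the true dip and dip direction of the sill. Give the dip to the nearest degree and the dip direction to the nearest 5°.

The two traces are lines in the plane: v₁ = (sin 15°·cos 30°, cos 15°·cos 30°, −sin 30°), v₂ = (sin 140°·cos 44°, cos 140°·cos 44°, −sin 44°).
Cross product v₁ × v₂ gives the pole to the plane: n ∝ (0.857, 0.075, 0.510).
Dip δ = arctan(|n_h|/n_z) = arctan(0.860/0.510) = 59.3°.
Dip direction = atan2(0.857, 0.075) = 85° (azimuth of n's horizontal projection).

true dip 59°, dip direction 085°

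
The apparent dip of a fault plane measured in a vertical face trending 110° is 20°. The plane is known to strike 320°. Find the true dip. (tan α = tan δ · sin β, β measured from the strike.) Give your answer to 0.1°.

36.1°

β = acute angle between strike 320° and section 110° = 30°.
tan(true dip) = tan 20° / sin 30° = 0.7279
true dip = arctan 0.7279 = 36.05°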